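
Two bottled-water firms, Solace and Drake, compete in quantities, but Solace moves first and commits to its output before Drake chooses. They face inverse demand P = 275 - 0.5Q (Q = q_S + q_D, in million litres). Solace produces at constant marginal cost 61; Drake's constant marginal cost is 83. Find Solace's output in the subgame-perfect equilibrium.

236

The follower Drake best-responds to any q_S: π_D = (275 - 0.5Q)q_D - 83q_D.
Follower FOC: 192 - (1/2)q_S - q_D = 0, so q_D(q_S) = (192 - (1/2)q_S).
Solace substitutes q_D(q_S) into its own profit: π_S = q_S(275 - (1/2)q_S - (192 - (1/2)q_S)/2) - 61q_S = (179 - (1/4)q_S)q_S - 61q_S.
Maximising: ∂π_S/∂q_S = 118 - (1/2)q_S = 0, giving q_S = 236.
Then q_D = (192 - (1/2)·236) = 74.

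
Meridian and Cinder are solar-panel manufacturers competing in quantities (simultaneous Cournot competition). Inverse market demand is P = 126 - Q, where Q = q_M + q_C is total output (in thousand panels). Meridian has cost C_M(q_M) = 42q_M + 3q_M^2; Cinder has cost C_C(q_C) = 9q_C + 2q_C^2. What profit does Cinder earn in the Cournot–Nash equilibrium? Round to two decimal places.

985.84

Meridian's profit: π_M = (126 - Q)q_M - (42q_M + 3q_M²). Setting ∂π_M/∂q_M = 0: 84 - 8q_M - (q_C) = 0.
Cinder's profit: π_C = (126 - Q)q_C - (9q_C + 2q_C²). Setting ∂π_C/∂q_C = 0: 117 - 6q_C - (q_M) = 0.
Rearranging gives the reaction functions q_M = (84 - q_C)/8 and q_C = (117 - q_M)/6.
Solving the pair: q_M = 387/47, q_C = 852/47.
Price P = 126 - 1239/47 = 99.6383.
Cinder's profit: 99.6383·(852/47) - 9·(852/47) - 2(852/47)² = 985.8361.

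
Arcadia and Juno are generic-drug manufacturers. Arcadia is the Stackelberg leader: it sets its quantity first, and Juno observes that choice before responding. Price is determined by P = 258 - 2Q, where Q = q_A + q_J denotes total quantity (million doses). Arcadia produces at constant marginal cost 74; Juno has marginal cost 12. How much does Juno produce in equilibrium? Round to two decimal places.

46.25

The follower Juno best-responds to any q_A: π_J = (258 - 2Q)q_J - 12q_J.
Follower FOC: 246 - 2q_A - 4q_J = 0, so q_J(q_A) = (246 - 2q_A)/4.
Arcadia substitutes q_J(q_A) into its own profit: π_A = q_A(258 - 2q_A - (246 - 2q_A)/2) - 74q_A = (135 - q_A)q_A - 74q_A.
Maximising: ∂π_A/∂q_A = 61 - 2q_A = 0, giving q_A = 61/2.
Then q_J = (246 - 2·(61/2))/4 = 185/4.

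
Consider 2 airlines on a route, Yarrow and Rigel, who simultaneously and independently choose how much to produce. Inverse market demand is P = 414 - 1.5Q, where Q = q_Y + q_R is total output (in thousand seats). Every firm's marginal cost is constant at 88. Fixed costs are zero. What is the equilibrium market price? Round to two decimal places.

196.67

A representative firm's profit is π_i = q_i(414 - 1.5Q) - 88q_i.
Setting ∂π_i/∂q_i = 0 with rivals' quantities fixed: 326 - 3q_i - (3/2)q_j = 0.
With identical firms every q_j equals q_i, so q_j = q_i and 326 = (9/2)q_i, giving q_i = 652/9.
Total output Q = 1304/9, so price P = 414 - (3/2)·(1304/9) = 590/3.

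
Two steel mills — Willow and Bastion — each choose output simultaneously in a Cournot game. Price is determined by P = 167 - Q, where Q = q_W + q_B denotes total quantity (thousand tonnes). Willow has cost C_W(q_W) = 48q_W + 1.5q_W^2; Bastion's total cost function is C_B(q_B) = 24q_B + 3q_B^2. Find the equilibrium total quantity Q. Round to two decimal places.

36.03

Willow's profit: π_W = (167 - Q)q_W - (48q_W + (3/2)q_W²). Setting ∂π_W/∂q_W = 0: 119 - 5q_W - (q_B) = 0.
Bastion's first-order condition: 143 - 8q_B - (q_W) = 0.
So q_W = (119 - q_B)/5 and q_B = (143 - q_W)/8.
Solving the pair: q_W = 809/39, q_B = 596/39.
Total output Q = 809/39 + 596/39 = 1405/39.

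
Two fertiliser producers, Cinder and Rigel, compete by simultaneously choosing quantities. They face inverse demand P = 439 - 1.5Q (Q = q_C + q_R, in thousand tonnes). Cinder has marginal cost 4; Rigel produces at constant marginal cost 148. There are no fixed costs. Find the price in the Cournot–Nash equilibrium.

197

Cinder's profit: π_C = (439 - 1.5Q)q_C - (4q_C). Setting ∂π_C/∂q_C = 0: 435 - 3q_C - (3/2)(q_R) = 0.
Rigel's first-order condition: 291 - 3q_R - (3/2)(q_C) = 0.
Best responses: q_C = (435 - (3/2)q_R)/3, q_R = (291 - (3/2)q_C)/3.
Solving the pair: q_C = 386/3, q_R = 98/3.
Total output Q = 484/3, so price P = 439 - (3/2)·(484/3) = 197.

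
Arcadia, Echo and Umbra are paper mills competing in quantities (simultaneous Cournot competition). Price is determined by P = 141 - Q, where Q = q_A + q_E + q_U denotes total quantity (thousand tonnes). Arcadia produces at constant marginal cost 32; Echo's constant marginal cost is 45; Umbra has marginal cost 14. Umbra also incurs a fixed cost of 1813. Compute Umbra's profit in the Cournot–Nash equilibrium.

Arcadia's profit: π_A = (141 - Q)q_A - (32q_A). Setting ∂π_A/∂q_A = 0: 109 - 2q_A - (q_E + q_U) = 0.
Echo's first-order condition: 96 - 2q_E - (q_A + q_U) = 0.
Umbra's profit: π_U = (141 - Q)q_U - (14q_U). Setting ∂π_U/∂q_U = 0: 127 - 2q_U - (q_A + q_E) = 0.
Adding the 3 first-order conditions: 332 − 4Q = 0, so Q = 83.
Back-substituting: q_A = (109 − 83) = 26, q_E = (96 − 83) = 13, q_U = (127 − 83) = 44.
Price P = 141 - 83 = 58.
Umbra's profit: (58 - 14)·44 - 1813 = 123.

123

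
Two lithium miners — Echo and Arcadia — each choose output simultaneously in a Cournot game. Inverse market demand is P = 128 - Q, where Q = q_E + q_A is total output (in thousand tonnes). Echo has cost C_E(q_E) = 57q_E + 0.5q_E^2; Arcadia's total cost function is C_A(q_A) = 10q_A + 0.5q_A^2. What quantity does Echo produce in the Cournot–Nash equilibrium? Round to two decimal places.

Echo's profit: π_E = (128 - Q)q_E - (57q_E + (1/2)q_E²). Setting ∂π_E/∂q_E = 0: 71 - 3q_E - (q_A) = 0.
Arcadia's first-order condition: 118 - 3q_A - (q_E) = 0.
Rearranging gives the reaction functions q_E = (71 - q_A)/3 and q_A = (118 - q_E)/3.
Solving the pair: q_E = 95/8, q_A = 283/8.

11.88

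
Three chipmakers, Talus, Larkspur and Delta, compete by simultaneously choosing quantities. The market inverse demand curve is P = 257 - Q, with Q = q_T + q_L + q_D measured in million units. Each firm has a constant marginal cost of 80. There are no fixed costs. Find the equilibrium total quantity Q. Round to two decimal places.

A representative firm's profit is π_i = q_i(257 - Q) - 80q_i.
Setting ∂π_i/∂q_i = 0 with rivals' quantities fixed: 177 - 2q_i - Σ_{j≠i} q_j = 0.
By symmetry each firm produces the same amount; substituting Σ_{j≠i} q_j = 2q_i yields q_i = 177/4.
Total output Q = 177/4 + 177/4 + 177/4 = 531/4.

132.75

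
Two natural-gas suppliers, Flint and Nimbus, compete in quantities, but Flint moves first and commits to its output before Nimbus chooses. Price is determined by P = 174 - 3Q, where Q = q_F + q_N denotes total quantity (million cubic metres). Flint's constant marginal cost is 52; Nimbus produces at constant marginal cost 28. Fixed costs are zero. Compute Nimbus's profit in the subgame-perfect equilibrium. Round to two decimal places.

784.08

Solve by backward induction. Given q_F, the follower Nimbus maximises π_N = (174 - 3q_F - 3q_N)q_N - 28q_N.
Follower FOC: 146 - 3q_F - 6q_N = 0, so q_N(q_F) = (146 - 3q_F)/6.
The leader anticipates this reaction. Substituting into P = 174 - 3Q gives P = 101 - (3/2)q_F, so π_F = (101 - (3/2)q_F)q_F - 52q_F.
The leader's first-order condition 49 - 3q_F = 0 yields q_F = 49/3.
Then q_N = (146 - 3·(49/3))/6 = 97/6.
Price P = 174 - 3·(65/2) = 153/2.
Nimbus's profit: (153/2 - 28)·(97/6) = 784.0833.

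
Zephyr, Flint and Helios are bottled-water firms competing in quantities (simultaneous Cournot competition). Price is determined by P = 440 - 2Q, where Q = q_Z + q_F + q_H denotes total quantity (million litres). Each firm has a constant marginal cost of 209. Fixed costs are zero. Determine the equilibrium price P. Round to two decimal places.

266.75

A representative firm's profit is π_i = q_i(440 - 2Q) - 209q_i.
First-order condition (treating rivals' output as given): 231 - 4q_i - 2·Σ_{j≠i} q_j = 0.
By symmetry each firm produces the same amount; substituting Σ_{j≠i} q_j = 2q_i yields q_i = 231/8.
Total output Q = 693/8, so price P = 440 - 2·(693/8) = 1067/4.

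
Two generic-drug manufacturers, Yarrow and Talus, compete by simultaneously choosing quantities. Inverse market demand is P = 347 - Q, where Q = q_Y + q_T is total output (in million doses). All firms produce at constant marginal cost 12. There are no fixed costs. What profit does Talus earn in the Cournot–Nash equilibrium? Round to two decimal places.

Each firm earns π_i = (347 - Q)q_i - 12q_i.
Setting ∂π_i/∂q_i = 0 with rivals' quantities fixed: 335 - 2q_i - q_j = 0.
With identical firms every q_j equals q_i, so q_j = q_i and 335 = 3q_i, giving q_i = 335/3.
Price P = 347 - 670/3 = 371/3.
Talus's profit: (371/3 - 12)·(335/3) = 12469.4444.

12469.44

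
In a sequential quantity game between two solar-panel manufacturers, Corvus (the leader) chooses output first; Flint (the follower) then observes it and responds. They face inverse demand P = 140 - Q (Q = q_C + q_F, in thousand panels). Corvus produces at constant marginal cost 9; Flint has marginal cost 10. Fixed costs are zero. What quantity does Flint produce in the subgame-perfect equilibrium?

32

The follower Flint best-responds to any q_C: π_F = (140 - Q)q_F - 10q_F.
Follower FOC: 130 - q_C - 2q_F = 0, so q_F(q_C) = (130 - q_C)/2.
Corvus substitutes q_F(q_C) into its own profit: π_C = q_C(140 - q_C - (130 - q_C)/2) - 9q_C = (75 - (1/2)q_C)q_C - 9q_C.
The leader's first-order condition 66 - q_C = 0 yields q_C = 66.
Then q_F = (130 - 66)/2 = 32.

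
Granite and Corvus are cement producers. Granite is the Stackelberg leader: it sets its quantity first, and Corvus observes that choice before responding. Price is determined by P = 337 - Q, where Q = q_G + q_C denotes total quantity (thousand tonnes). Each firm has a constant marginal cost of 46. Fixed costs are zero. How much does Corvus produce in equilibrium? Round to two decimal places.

Solve by backward induction. Given q_G, the follower Corvus maximises π_C = (337 - q_G - q_C)q_C - 46q_C.
∂π_C/∂q_C = 291 - q_G - 2q_C = 0 gives the reaction function q_C = (291 - q_G)/2.
The leader anticipates this reaction. Substituting into P = 337 - Q gives P = 383/2 - (1/2)q_G, so π_G = (383/2 - (1/2)q_G)q_G - 46q_G.
Maximising: ∂π_G/∂q_G = 291/2 - q_G = 0, giving q_G = 291/2.
Then q_C = (291 - 291/2)/2 = 291/4.

72.75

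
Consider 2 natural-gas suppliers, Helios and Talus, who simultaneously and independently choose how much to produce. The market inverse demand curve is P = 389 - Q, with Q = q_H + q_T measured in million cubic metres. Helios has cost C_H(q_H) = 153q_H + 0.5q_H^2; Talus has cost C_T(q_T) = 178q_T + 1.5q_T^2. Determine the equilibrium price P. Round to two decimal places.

291.43

Helios's profit: π_H = (389 - Q)q_H - (153q_H + (1/2)q_H²). Setting ∂π_H/∂q_H = 0: 236 - 3q_H - (q_T) = 0.
Talus's first-order condition: 211 - 5q_T - (q_H) = 0.
So q_H = (236 - q_T)/3 and q_T = (211 - q_H)/5.
Solving the pair: q_H = 969/14, q_T = 397/14.
Total output Q = 683/7, so price P = 389 - 683/7 = 291.4286.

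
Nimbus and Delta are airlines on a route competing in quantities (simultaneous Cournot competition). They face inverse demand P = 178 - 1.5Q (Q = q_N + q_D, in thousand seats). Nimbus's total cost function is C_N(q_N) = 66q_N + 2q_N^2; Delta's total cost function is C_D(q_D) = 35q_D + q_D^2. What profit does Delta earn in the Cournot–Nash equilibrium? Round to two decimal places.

1617.36

Nimbus's profit: π_N = (178 - 1.5Q)q_N - (66q_N + 2q_N²). Setting ∂π_N/∂q_N = 0: 112 - 7q_N - (3/2)(q_D) = 0.
Delta's profit: π_D = (178 - 1.5Q)q_D - (35q_D + q_D²). Setting ∂π_D/∂q_D = 0: 143 - 5q_D - (3/2)(q_N) = 0.
So q_N = (112 - (3/2)q_D)/7 and q_D = (143 - (3/2)q_N)/5.
Solving the pair: q_N = 1382/131, q_D = 25.4351.
Price P = 178 - (3/2)·35.9847 = 124.0229.
Delta's profit: 124.0229·25.4351 - 35·25.4351 - 25.4351² = 1617.3626.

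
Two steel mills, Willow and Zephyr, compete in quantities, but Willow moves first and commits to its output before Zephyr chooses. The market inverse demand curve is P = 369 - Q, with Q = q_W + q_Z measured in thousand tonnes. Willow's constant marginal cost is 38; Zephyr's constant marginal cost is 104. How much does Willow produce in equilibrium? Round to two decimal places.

198.50

The follower Zephyr best-responds to any q_W: π_Z = (369 - Q)q_Z - 104q_Z.
Follower FOC: 265 - q_W - 2q_Z = 0, so q_Z(q_W) = (265 - q_W)/2.
Willow substitutes q_Z(q_W) into its own profit: π_W = q_W(369 - q_W - (265 - q_W)/2) - 38q_W = (473/2 - (1/2)q_W)q_W - 38q_W.
Maximising: ∂π_W/∂q_W = 397/2 - q_W = 0, giving q_W = 397/2.
Then q_Z = (265 - 397/2)/2 = 133/4.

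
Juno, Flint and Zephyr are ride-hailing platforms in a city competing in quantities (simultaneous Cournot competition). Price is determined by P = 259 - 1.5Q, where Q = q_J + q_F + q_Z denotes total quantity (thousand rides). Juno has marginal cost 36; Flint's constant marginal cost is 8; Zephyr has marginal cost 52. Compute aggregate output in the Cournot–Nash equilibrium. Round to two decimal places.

113.50

Juno's profit: π_J = (259 - 1.5Q)q_J - (36q_J). Setting ∂π_J/∂q_J = 0: 223 - 3q_J - (3/2)(q_F + q_Z) = 0.
Flint's first-order condition: 251 - 3q_F - (3/2)(q_J + q_Z) = 0.
Zephyr's first-order condition: 207 - 3q_Z - (3/2)(q_J + q_F) = 0.
Adding the 3 first-order conditions: 681 − 6Q = 0, so Q = 227/2.
Back-substituting: q_J = (223 − 681/4)/(3/2) = 211/6, q_F = (251 − 681/4)/(3/2) = 323/6, q_Z = (207 − 681/4)/(3/2) = 49/2.
Total output Q = 211/6 + 323/6 + 49/2 = 227/2.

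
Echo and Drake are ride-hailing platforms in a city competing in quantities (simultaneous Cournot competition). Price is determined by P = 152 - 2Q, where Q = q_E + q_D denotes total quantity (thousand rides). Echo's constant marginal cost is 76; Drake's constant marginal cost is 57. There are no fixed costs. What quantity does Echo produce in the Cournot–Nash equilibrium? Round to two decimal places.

Echo's profit: π_E = (152 - 2Q)q_E - (76q_E). Setting ∂π_E/∂q_E = 0: 76 - 4q_E - 2(q_D) = 0.
Drake's profit: π_D = (152 - 2Q)q_D - (57q_D). Setting ∂π_D/∂q_D = 0: 95 - 4q_D - 2(q_E) = 0.
Best responses: q_E = (76 - 2q_D)/4, q_D = (95 - 2q_E)/4.
Substituting one into the other gives q_E = 19/2 and q_D = 19.

9.50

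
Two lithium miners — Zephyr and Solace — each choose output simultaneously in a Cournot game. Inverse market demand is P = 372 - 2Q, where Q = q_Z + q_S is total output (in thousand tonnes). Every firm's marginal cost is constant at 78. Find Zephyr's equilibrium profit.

A representative firm's profit is π_i = q_i(372 - 2Q) - 78q_i.
Setting ∂π_i/∂q_i = 0 with rivals' quantities fixed: 294 - 4q_i - 2q_j = 0.
With identical firms every q_j equals q_i, so q_j = q_i and 294 = 6q_i, giving q_i = 49.
Price P = 372 - 2·98 = 176.
Zephyr's profit: (176 - 78)·49 = 4802.

4802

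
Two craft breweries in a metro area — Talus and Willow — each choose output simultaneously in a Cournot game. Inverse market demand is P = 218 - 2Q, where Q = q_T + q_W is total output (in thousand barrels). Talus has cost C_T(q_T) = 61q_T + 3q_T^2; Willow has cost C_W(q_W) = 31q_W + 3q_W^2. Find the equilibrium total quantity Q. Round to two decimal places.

28.67

Talus's profit: π_T = (218 - 2Q)q_T - (61q_T + 3q_T²). Setting ∂π_T/∂q_T = 0: 157 - 10q_T - 2(q_W) = 0.
Willow's first-order condition: 187 - 10q_W - 2(q_T) = 0.
So q_T = (157 - 2q_W)/10 and q_W = (187 - 2q_T)/10.
Solving the pair: q_T = 299/24, q_W = 389/24.
Total output Q = 299/24 + 389/24 = 86/3.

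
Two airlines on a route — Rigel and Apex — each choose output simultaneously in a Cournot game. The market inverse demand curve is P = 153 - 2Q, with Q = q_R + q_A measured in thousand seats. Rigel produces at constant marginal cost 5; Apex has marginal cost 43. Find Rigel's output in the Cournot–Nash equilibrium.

31

Rigel's profit: π_R = (153 - 2Q)q_R - (5q_R). Setting ∂π_R/∂q_R = 0: 148 - 4q_R - 2(q_A) = 0.
Apex's first-order condition: 110 - 4q_A - 2(q_R) = 0.
Rearranging gives the reaction functions q_R = (148 - 2q_A)/4 and q_A = (110 - 2q_R)/4.
Substituting one into the other gives q_R = 31 and q_A = 12.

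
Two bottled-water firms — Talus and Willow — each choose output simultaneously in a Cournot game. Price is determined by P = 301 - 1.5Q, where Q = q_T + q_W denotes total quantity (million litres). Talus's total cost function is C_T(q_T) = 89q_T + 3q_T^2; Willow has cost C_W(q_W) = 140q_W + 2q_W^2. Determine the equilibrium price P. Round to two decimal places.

Talus's profit: π_T = (301 - 1.5Q)q_T - (89q_T + 3q_T²). Setting ∂π_T/∂q_T = 0: 212 - 9q_T - (3/2)(q_W) = 0.
Willow's profit: π_W = (301 - 1.5Q)q_W - (140q_W + 2q_W²). Setting ∂π_W/∂q_W = 0: 161 - 7q_W - (3/2)(q_T) = 0.
So q_T = (212 - (3/2)q_W)/9 and q_W = (161 - (3/2)q_T)/7.
Substituting one into the other gives q_T = 20.4527 and q_W = 1508/81.
Total output Q = 39.0700, so price P = 301 - (3/2)·39.0700 = 242.3951.

242.40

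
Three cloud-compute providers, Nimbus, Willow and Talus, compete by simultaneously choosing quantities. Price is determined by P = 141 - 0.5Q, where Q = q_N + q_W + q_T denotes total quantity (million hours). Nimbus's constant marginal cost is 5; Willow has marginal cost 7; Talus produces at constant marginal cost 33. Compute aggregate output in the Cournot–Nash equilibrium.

189

Nimbus's profit: π_N = (141 - 0.5Q)q_N - (5q_N). Setting ∂π_N/∂q_N = 0: 136 - q_N - (1/2)(q_W + q_T) = 0.
Willow's first-order condition: 134 - q_W - (1/2)(q_N + q_T) = 0.
Talus's first-order condition: 108 - q_T - (1/2)(q_N + q_W) = 0.
Summing all 3 equations gives 378 − 2Q = 0, hence Q = 189.
Back-substituting: q_N = (136 − 189/2)/(1/2) = 83, q_W = (134 − 189/2)/(1/2) = 79, q_T = (108 − 189/2)/(1/2) = 27.
Total output Q = 83 + 79 + 27 = 189.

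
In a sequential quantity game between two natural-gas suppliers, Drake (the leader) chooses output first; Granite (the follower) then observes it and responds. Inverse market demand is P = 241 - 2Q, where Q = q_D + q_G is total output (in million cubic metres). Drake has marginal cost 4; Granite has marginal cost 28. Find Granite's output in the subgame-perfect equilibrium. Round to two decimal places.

Solve by backward induction. Given q_D, the follower Granite maximises π_G = (241 - 2q_D - 2q_G)q_G - 28q_G.
∂π_G/∂q_G = 213 - 2q_D - 4q_G = 0 gives the reaction function q_G = (213 - 2q_D)/4.
Drake substitutes q_G(q_D) into its own profit: π_D = q_D(241 - 2q_D - (213 - 2q_D)/2) - 4q_D = (269/2 - q_D)q_D - 4q_D.
Maximising: ∂π_D/∂q_D = 261/2 - 2q_D = 0, giving q_D = 261/4.
Then q_G = (213 - 2·(261/4))/4 = 165/8.

20.63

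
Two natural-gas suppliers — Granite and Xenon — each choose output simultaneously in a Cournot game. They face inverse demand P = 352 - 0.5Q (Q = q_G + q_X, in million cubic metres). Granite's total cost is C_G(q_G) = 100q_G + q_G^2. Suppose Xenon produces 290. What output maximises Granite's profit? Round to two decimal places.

35.67

With the rival's output fixed at 290, Granite's profit is π_G = (352 - (1/2)·290 - (1/2)q_G)q_G - (100q_G + q_G²) = (207 - (1/2)q_G)q_G - (100q_G + q_G²).
∂π_G/∂q_G = 107 - 3q_G = 0, so q_G = 107/3.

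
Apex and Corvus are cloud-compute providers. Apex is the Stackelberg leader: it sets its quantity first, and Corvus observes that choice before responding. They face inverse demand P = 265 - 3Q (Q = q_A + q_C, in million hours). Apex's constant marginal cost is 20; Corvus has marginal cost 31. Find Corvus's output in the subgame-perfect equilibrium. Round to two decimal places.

17.67

Solve by backward induction. Given q_A, the follower Corvus maximises π_C = (265 - 3q_A - 3q_C)q_C - 31q_C.
∂π_C/∂q_C = 234 - 3q_A - 6q_C = 0 gives the reaction function q_C = (234 - 3q_A)/6.
Apex substitutes q_C(q_A) into its own profit: π_A = q_A(265 - 3q_A - (234 - 3q_A)/2) - 20q_A = (148 - (3/2)q_A)q_A - 20q_A.
Leader FOC: 128 - 3q_A = 0, so q_A = 128/3.
Then q_C = (234 - 3·(128/3))/6 = 53/3.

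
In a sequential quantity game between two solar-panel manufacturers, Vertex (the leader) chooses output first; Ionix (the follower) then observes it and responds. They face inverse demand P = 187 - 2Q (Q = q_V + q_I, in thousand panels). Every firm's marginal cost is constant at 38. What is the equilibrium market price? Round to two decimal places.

75.25

The follower Ionix best-responds to any q_V: π_I = (187 - 2Q)q_I - 38q_I.
∂π_I/∂q_I = 149 - 2q_V - 4q_I = 0 gives the reaction function q_I = (149 - 2q_V)/4.
The leader anticipates this reaction. Substituting into P = 187 - 2Q gives P = 225/2 - q_V, so π_V = (225/2 - q_V)q_V - 38q_V.
Maximising: ∂π_V/∂q_V = 149/2 - 2q_V = 0, giving q_V = 149/4.
Then q_I = (149 - 2·(149/4))/4 = 149/8.
Total output Q = 447/8, so price P = 187 - 2·(447/8) = 301/4.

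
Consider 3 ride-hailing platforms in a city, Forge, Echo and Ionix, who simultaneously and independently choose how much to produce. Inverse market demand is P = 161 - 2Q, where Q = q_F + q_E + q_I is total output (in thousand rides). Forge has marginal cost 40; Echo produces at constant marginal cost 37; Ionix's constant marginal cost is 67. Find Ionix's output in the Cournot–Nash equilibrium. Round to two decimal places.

Forge's profit: π_F = (161 - 2Q)q_F - (40q_F). Setting ∂π_F/∂q_F = 0: 121 - 4q_F - 2(q_E + q_I) = 0.
Echo's first-order condition: 124 - 4q_E - 2(q_F + q_I) = 0.
Ionix's profit: π_I = (161 - 2Q)q_I - (67q_I). Setting ∂π_I/∂q_I = 0: 94 - 4q_I - 2(q_F + q_E) = 0.
Summing all 3 equations gives 339 − 8Q = 0, hence Q = 339/8.
Back-substituting: q_F = (121 − 339/4)/2 = 145/8, q_E = (124 − 339/4)/2 = 157/8, q_I = (94 − 339/4)/2 = 37/8.

4.63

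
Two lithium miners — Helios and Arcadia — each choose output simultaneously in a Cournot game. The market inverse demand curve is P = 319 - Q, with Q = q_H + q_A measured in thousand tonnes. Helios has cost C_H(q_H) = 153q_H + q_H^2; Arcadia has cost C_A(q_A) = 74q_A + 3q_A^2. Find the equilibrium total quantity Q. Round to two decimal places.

Helios's profit: π_H = (319 - Q)q_H - (153q_H + q_H²). Setting ∂π_H/∂q_H = 0: 166 - 4q_H - (q_A) = 0.
Arcadia's first-order condition: 245 - 8q_A - (q_H) = 0.
Best responses: q_H = (166 - q_A)/4, q_A = (245 - q_H)/8.
Substituting one into the other gives q_H = 1083/31 and q_A = 814/31.
Total output Q = 1083/31 + 814/31 = 1897/31.

61.19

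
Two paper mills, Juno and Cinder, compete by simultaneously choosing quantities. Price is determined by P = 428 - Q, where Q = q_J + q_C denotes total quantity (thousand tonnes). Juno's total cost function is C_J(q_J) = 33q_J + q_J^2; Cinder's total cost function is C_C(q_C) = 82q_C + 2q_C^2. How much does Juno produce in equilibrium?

Juno's profit: π_J = (428 - Q)q_J - (33q_J + q_J²). Setting ∂π_J/∂q_J = 0: 395 - 4q_J - (q_C) = 0.
Cinder's first-order condition: 346 - 6q_C - (q_J) = 0.
So q_J = (395 - q_C)/4 and q_C = (346 - q_J)/6.
Substituting one into the other gives q_J = 88 and q_C = 43.

88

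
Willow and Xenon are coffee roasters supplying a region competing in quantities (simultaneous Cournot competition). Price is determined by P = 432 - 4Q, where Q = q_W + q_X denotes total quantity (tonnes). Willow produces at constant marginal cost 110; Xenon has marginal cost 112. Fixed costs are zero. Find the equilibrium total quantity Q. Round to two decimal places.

53.50

Willow's profit: π_W = (432 - 4Q)q_W - (110q_W). Setting ∂π_W/∂q_W = 0: 322 - 8q_W - 4(q_X) = 0.
Xenon's first-order condition: 320 - 8q_X - 4(q_W) = 0.
So q_W = (322 - 4q_X)/8 and q_X = (320 - 4q_W)/8.
Solving the pair: q_W = 27, q_X = 53/2.
Total output Q = 27 + 53/2 = 107/2.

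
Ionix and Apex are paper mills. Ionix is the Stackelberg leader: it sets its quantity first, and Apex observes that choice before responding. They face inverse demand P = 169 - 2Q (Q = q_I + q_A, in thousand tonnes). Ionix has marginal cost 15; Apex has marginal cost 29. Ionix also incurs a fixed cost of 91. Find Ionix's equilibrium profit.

The follower Apex best-responds to any q_I: π_A = (169 - 2Q)q_A - 29q_A.
∂π_A/∂q_A = 140 - 2q_I - 4q_A = 0 gives the reaction function q_A = (140 - 2q_I)/4.
The leader anticipates this reaction. Substituting into P = 169 - 2Q gives P = 99 - q_I, so π_I = (99 - q_I)q_I - 15q_I.
Maximising: ∂π_I/∂q_I = 84 - 2q_I = 0, giving q_I = 42.
Then q_A = (140 - 2·42)/4 = 14.
Price P = 169 - 2·56 = 57.
Ionix's profit: (57 - 15)·42 - 91 = 1673.

1673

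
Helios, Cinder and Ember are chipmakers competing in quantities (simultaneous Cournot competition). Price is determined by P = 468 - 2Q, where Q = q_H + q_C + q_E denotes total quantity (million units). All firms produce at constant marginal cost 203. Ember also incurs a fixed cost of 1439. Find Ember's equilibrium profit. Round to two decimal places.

Each firm earns π_i = (468 - 2Q)q_i - 203q_i.
Setting ∂π_i/∂q_i = 0 with rivals' quantities fixed: 265 - 4q_i - 2·Σ_{j≠i} q_j = 0.
With identical firms every q_j equals q_i, so Σ_{j≠i} q_j = 2q_i and 265 = 8q_i, giving q_i = 265/8.
Price P = 468 - 2·(795/8) = 1077/4.
Ember's profit: (1077/4 - 203)·(265/8) - 1439 = 755.5313.

755.53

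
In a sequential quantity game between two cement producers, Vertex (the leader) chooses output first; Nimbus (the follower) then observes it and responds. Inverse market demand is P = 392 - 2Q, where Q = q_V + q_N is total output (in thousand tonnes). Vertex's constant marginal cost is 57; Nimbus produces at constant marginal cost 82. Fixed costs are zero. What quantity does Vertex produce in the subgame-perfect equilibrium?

90

Solve by backward induction. Given q_V, the follower Nimbus maximises π_N = (392 - 2q_V - 2q_N)q_N - 82q_N.
∂π_N/∂q_N = 310 - 2q_V - 4q_N = 0 gives the reaction function q_N = (310 - 2q_V)/4.
The leader anticipates this reaction. Substituting into P = 392 - 2Q gives P = 237 - q_V, so π_V = (237 - q_V)q_V - 57q_V.
Maximising: ∂π_V/∂q_V = 180 - 2q_V = 0, giving q_V = 90.
Then q_N = (310 - 2·90)/4 = 65/2.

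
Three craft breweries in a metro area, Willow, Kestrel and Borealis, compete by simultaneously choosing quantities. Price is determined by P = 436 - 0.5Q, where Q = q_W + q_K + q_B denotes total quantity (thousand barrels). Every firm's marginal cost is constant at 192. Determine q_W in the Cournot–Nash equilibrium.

122

A representative firm's profit is π_i = q_i(436 - 0.5Q) - 192q_i.
First-order condition (treating rivals' output as given): 244 - q_i - (1/2)·Σ_{j≠i} q_j = 0.
By symmetry each firm produces the same amount; substituting Σ_{j≠i} q_j = 2q_i yields q_i = 244/2 = 122.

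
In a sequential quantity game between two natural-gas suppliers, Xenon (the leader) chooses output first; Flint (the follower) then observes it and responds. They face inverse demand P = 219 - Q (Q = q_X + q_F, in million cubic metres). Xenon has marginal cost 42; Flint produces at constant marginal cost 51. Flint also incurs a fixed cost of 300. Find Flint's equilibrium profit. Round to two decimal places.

Solve by backward induction. Given q_X, the follower Flint maximises π_F = (219 - q_X - q_F)q_F - 51q_F.
∂π_F/∂q_F = 168 - q_X - 2q_F = 0 gives the reaction function q_F = (168 - q_X)/2.
The leader anticipates this reaction. Substituting into P = 219 - Q gives P = 135 - (1/2)q_X, so π_X = (135 - (1/2)q_X)q_X - 42q_X.
Maximising: ∂π_X/∂q_X = 93 - q_X = 0, giving q_X = 93.
Then q_F = (168 - 93)/2 = 75/2.
Price P = 219 - 261/2 = 177/2.
Flint's profit: (177/2 - 51)·(75/2) - 300 = 1106.2500.

1106.25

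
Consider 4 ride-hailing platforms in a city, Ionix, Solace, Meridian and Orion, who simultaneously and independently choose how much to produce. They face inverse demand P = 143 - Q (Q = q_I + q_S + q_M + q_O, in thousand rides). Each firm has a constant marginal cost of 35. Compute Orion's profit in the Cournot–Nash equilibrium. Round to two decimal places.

466.56

Each firm earns π_i = (143 - Q)q_i - 35q_i.
First-order condition (treating rivals' output as given): 108 - 2q_i - Σ_{j≠i} q_j = 0.
By symmetry each firm produces the same amount; substituting Σ_{j≠i} q_j = 3q_i yields q_i = 108/5.
Price P = 143 - 432/5 = 283/5.
Orion's profit: (283/5 - 35)·(108/5) = 466.5600.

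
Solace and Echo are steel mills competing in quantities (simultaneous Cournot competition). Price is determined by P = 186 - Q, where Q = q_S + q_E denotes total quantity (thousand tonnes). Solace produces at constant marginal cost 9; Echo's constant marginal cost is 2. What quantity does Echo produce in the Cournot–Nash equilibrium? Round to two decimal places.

63.67

Solace's profit: π_S = (186 - Q)q_S - (9q_S). Setting ∂π_S/∂q_S = 0: 177 - 2q_S - (q_E) = 0.
Echo's profit: π_E = (186 - Q)q_E - (2q_E). Setting ∂π_E/∂q_E = 0: 184 - 2q_E - (q_S) = 0.
So q_S = (177 - q_E)/2 and q_E = (184 - q_S)/2.
Solving the pair: q_S = 170/3, q_E = 191/3.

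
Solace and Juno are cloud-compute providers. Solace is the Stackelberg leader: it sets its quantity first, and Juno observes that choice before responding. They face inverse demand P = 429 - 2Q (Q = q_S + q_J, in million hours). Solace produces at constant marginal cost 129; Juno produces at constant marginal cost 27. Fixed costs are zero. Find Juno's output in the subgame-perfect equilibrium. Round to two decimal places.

75.75

Solve by backward induction. Given q_S, the follower Juno maximises π_J = (429 - 2q_S - 2q_J)q_J - 27q_J.
Setting the follower's marginal profit to zero, 402 - 2q_S - 4q_J = 0, i.e. q_J = (402 - 2q_S)/4.
The leader anticipates this reaction. Substituting into P = 429 - 2Q gives P = 228 - q_S, so π_S = (228 - q_S)q_S - 129q_S.
Maximising: ∂π_S/∂q_S = 99 - 2q_S = 0, giving q_S = 99/2.
Then q_J = (402 - 2·(99/2))/4 = 303/4.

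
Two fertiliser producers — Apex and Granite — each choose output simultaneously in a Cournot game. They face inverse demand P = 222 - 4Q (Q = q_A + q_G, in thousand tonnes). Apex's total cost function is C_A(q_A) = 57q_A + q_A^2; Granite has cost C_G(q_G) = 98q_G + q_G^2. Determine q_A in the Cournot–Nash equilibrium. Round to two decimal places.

13.74

Apex's profit: π_A = (222 - 4Q)q_A - (57q_A + q_A²). Setting ∂π_A/∂q_A = 0: 165 - 10q_A - 4(q_G) = 0.
Granite's profit: π_G = (222 - 4Q)q_G - (98q_G + q_G²). Setting ∂π_G/∂q_G = 0: 124 - 10q_G - 4(q_A) = 0.
Best responses: q_A = (165 - 4q_G)/10, q_G = (124 - 4q_A)/10.
Solving the pair: q_A = 577/42, q_G = 145/21.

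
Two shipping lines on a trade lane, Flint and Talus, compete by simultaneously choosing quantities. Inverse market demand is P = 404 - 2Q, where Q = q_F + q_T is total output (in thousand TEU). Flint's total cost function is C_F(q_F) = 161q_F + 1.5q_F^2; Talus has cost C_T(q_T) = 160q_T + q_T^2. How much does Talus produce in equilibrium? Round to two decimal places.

32.16

Flint's profit: π_F = (404 - 2Q)q_F - (161q_F + (3/2)q_F²). Setting ∂π_F/∂q_F = 0: 243 - 7q_F - 2(q_T) = 0.
Talus's first-order condition: 244 - 6q_T - 2(q_F) = 0.
Best responses: q_F = (243 - 2q_T)/7, q_T = (244 - 2q_F)/6.
Solving the pair: q_F = 485/19, q_T = 611/19.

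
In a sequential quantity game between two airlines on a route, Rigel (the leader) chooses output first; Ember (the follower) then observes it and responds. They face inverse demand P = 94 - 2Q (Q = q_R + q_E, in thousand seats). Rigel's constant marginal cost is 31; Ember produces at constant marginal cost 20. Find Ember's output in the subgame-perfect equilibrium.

12

The follower Ember best-responds to any q_R: π_E = (94 - 2Q)q_E - 20q_E.
∂π_E/∂q_E = 74 - 2q_R - 4q_E = 0 gives the reaction function q_E = (74 - 2q_R)/4.
The leader anticipates this reaction. Substituting into P = 94 - 2Q gives P = 57 - q_R, so π_R = (57 - q_R)q_R - 31q_R.
The leader's first-order condition 26 - 2q_R = 0 yields q_R = 13.
Then q_E = (74 - 2·13)/4 = 12.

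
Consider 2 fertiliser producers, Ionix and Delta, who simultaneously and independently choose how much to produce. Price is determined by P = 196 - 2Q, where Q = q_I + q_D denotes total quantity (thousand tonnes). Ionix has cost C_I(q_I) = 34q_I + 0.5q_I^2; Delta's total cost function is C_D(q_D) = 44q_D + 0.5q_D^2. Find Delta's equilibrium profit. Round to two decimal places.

Ionix's profit: π_I = (196 - 2Q)q_I - (34q_I + (1/2)q_I²). Setting ∂π_I/∂q_I = 0: 162 - 5q_I - 2(q_D) = 0.
Delta's profit: π_D = (196 - 2Q)q_D - (44q_D + (1/2)q_D²). Setting ∂π_D/∂q_D = 0: 152 - 5q_D - 2(q_I) = 0.
Rearranging gives the reaction functions q_I = (162 - 2q_D)/5 and q_D = (152 - 2q_I)/5.
Substituting one into the other gives q_I = 506/21 and q_D = 436/21.
Price P = 196 - 2·(314/7) = 744/7.
Delta's profit: (744/7)·(436/21) - 44·(436/21) - (1/2)(436/21)² = 1077.6417.

1077.64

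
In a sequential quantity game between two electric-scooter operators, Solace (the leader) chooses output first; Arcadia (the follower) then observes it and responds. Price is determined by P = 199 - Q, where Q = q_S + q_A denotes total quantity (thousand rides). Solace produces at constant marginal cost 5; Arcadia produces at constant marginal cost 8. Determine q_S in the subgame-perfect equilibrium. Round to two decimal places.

The follower Arcadia best-responds to any q_S: π_A = (199 - Q)q_A - 8q_A.
Follower FOC: 191 - q_S - 2q_A = 0, so q_A(q_S) = (191 - q_S)/2.
Solace substitutes q_A(q_S) into its own profit: π_S = q_S(199 - q_S - (191 - q_S)/2) - 5q_S = (207/2 - (1/2)q_S)q_S - 5q_S.
Leader FOC: 197/2 - q_S = 0, so q_S = 197/2.
Then q_A = (191 - 197/2)/2 = 185/4.

98.50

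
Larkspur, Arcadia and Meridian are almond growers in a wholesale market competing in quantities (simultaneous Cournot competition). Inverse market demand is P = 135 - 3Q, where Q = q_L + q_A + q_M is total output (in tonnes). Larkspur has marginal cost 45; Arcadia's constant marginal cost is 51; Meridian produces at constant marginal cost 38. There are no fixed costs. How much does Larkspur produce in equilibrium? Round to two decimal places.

Larkspur's profit: π_L = (135 - 3Q)q_L - (45q_L). Setting ∂π_L/∂q_L = 0: 90 - 6q_L - 3(q_A + q_M) = 0.
Arcadia's first-order condition: 84 - 6q_A - 3(q_L + q_M) = 0.
Meridian's profit: π_M = (135 - 3Q)q_M - (38q_M). Setting ∂π_M/∂q_M = 0: 97 - 6q_M - 3(q_L + q_A) = 0.
Summing all 3 equations gives 271 − 12Q = 0, hence Q = 271/12.
Back-substituting: q_L = (90 − 271/4)/3 = 89/12, q_A = (84 − 271/4)/3 = 65/12, q_M = (97 − 271/4)/3 = 39/4.

7.42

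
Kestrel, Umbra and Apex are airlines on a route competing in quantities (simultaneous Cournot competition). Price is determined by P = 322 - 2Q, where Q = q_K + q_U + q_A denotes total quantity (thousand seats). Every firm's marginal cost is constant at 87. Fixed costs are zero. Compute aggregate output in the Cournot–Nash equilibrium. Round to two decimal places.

88.13

A representative firm's profit is π_i = q_i(322 - 2Q) - 87q_i.
Setting ∂π_i/∂q_i = 0 with rivals' quantities fixed: 235 - 4q_i - 2·Σ_{j≠i} q_j = 0.
By symmetry each firm produces the same amount; substituting Σ_{j≠i} q_j = 2q_i yields q_i = 235/8.
Total output Q = 235/8 + 235/8 + 235/8 = 705/8.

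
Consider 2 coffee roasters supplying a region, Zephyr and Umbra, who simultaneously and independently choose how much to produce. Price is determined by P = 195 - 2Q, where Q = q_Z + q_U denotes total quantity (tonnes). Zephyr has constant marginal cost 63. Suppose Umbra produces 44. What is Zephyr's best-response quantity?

11

With the rival's output fixed at 44, Zephyr's profit is π_Z = (195 - 2·44 - 2q_Z)q_Z - (63q_Z) = (107 - 2q_Z)q_Z - (63q_Z).
∂π_Z/∂q_Z = 44 - 4q_Z = 0, so q_Z = 11.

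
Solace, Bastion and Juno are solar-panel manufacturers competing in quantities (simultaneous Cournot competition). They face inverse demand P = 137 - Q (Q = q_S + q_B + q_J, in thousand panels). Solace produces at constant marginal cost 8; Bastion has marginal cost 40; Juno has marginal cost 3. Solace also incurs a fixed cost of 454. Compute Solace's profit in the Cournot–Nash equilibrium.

Solace's profit: π_S = (137 - Q)q_S - (8q_S). Setting ∂π_S/∂q_S = 0: 129 - 2q_S - (q_B + q_J) = 0.
Bastion's first-order condition: 97 - 2q_B - (q_S + q_J) = 0.
Juno's profit: π_J = (137 - Q)q_J - (3q_J). Setting ∂π_J/∂q_J = 0: 134 - 2q_J - (q_S + q_B) = 0.
Summing all 3 equations gives 360 − 4Q = 0, hence Q = 90.
Back-substituting: q_S = (129 − 90) = 39, q_B = (97 − 90) = 7, q_J = (134 − 90) = 44.
Price P = 137 - 90 = 47.
Solace's profit: (47 - 8)·39 - 454 = 1067.

1067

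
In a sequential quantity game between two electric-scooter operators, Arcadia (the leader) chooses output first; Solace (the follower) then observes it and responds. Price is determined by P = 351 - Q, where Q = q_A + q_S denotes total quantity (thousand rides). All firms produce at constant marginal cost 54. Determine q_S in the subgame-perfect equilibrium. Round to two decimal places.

74.25

Solve by backward induction. Given q_A, the follower Solace maximises π_S = (351 - q_A - q_S)q_S - 54q_S.
∂π_S/∂q_S = 297 - q_A - 2q_S = 0 gives the reaction function q_S = (297 - q_A)/2.
The leader anticipates this reaction. Substituting into P = 351 - Q gives P = 405/2 - (1/2)q_A, so π_A = (405/2 - (1/2)q_A)q_A - 54q_A.
Leader FOC: 297/2 - q_A = 0, so q_A = 297/2.
Then q_S = (297 - 297/2)/2 = 297/4.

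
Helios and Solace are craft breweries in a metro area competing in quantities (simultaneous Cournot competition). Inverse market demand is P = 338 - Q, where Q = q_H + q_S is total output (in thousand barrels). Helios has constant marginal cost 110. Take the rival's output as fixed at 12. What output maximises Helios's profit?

With the rival's output fixed at 12, Helios's profit is π_H = (338 - 12 - q_H)q_H - (110q_H) = (326 - q_H)q_H - (110q_H).
∂π_H/∂q_H = 216 - 2q_H = 0, so q_H = 108.

108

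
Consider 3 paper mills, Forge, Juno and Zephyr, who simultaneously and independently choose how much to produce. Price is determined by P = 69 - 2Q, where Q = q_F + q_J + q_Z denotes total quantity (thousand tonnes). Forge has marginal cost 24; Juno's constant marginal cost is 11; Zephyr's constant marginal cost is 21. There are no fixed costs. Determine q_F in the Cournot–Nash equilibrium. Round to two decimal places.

3.63

Forge's profit: π_F = (69 - 2Q)q_F - (24q_F). Setting ∂π_F/∂q_F = 0: 45 - 4q_F - 2(q_J + q_Z) = 0.
Juno's first-order condition: 58 - 4q_J - 2(q_F + q_Z) = 0.
Zephyr's first-order condition: 48 - 4q_Z - 2(q_F + q_J) = 0.
Summing all 3 equations gives 151 − 8Q = 0, hence Q = 151/8.
Back-substituting: q_F = (45 − 151/4)/2 = 29/8, q_J = (58 − 151/4)/2 = 81/8, q_Z = (48 − 151/4)/2 = 41/8.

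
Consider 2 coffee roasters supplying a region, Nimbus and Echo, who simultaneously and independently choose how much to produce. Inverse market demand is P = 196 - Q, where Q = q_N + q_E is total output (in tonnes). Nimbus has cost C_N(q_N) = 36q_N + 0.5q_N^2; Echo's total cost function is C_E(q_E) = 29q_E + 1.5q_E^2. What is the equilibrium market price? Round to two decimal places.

126.43

Nimbus's profit: π_N = (196 - Q)q_N - (36q_N + (1/2)q_N²). Setting ∂π_N/∂q_N = 0: 160 - 3q_N - (q_E) = 0.
Echo's profit: π_E = (196 - Q)q_E - (29q_E + (3/2)q_E²). Setting ∂π_E/∂q_E = 0: 167 - 5q_E - (q_N) = 0.
So q_N = (160 - q_E)/3 and q_E = (167 - q_N)/5.
Solving the pair: q_N = 633/14, q_E = 341/14.
Total output Q = 487/7, so price P = 196 - 487/7 = 885/7.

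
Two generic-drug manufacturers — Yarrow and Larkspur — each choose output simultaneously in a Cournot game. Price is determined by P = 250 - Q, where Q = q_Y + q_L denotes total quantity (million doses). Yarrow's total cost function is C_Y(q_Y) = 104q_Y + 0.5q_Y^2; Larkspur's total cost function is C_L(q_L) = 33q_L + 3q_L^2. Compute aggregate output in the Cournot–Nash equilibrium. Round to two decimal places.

63.30

Yarrow's profit: π_Y = (250 - Q)q_Y - (104q_Y + (1/2)q_Y²). Setting ∂π_Y/∂q_Y = 0: 146 - 3q_Y - (q_L) = 0.
Larkspur's profit: π_L = (250 - Q)q_L - (33q_L + 3q_L²). Setting ∂π_L/∂q_L = 0: 217 - 8q_L - (q_Y) = 0.
Rearranging gives the reaction functions q_Y = (146 - q_L)/3 and q_L = (217 - q_Y)/8.
Substituting one into the other gives q_Y = 951/23 and q_L = 505/23.
Total output Q = 951/23 + 505/23 = 1456/23.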